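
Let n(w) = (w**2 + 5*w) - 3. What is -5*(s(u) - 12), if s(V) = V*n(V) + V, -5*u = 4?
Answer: 964/25 ≈ 38.560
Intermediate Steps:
u = -4/5 (u = -1/5*4 = -4/5 ≈ -0.80000)
n(w) = -3 + w**2 + 5*w
s(V) = V + V*(-3 + V**2 + 5*V) (s(V) = V*(-3 + V**2 + 5*V) + V = V + V*(-3 + V**2 + 5*V))
-5*(s(u) - 12) = -5*(-4*(-2 + (-4/5)**2 + 5*(-4/5))/5 - 12) = -5*(-4*(-2 + 16/25 - 4)/5 - 12) = -5*(-4/5*(-134/25) - 12) = -5*(536/125 - 12) = -5*(-964/125) = 964/25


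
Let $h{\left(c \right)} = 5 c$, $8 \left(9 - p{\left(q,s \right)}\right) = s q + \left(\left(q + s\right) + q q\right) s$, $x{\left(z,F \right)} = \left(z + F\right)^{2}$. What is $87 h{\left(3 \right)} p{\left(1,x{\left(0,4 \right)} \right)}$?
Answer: $-37845$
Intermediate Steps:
$x{\left(z,F \right)} = \left(F + z\right)^{2}$
$p{\left(q,s \right)} = 9 - \frac{q s}{8} - \frac{s \left(q + s + q^{2}\right)}{8}$ ($p{\left(q,s \right)} = 9 - \frac{s q + \left(\left(q + s\right) + q q\right) s}{8} = 9 - \frac{q s + \left(\left(q + s\right) + q^{2}\right) s}{8} = 9 - \frac{q s + \left(q + s + q^{2}\right) s}{8} = 9 - \frac{q s + s \left(q + s + q^{2}\right)}{8} = 9 - \left(\frac{q s}{8} + \frac{s \left(q + s + q^{2}\right)}{8}\right) = 9 - \frac{q s}{8} - \frac{s \left(q + s + q^{2}\right)}{8}$)
$87 h{\left(3 \right)} p{\left(1,x{\left(0,4 \right)} \right)} = 87 \cdot 5 \cdot 3 \left(9 - \frac{\left(\left(4 + 0\right)^{2}\right)^{2}}{8} - \frac{\left(4 + 0\right)^{2}}{4} - \frac{\left(4 + 0\right)^{2} \cdot 1^{2}}{8}\right) = 87 \cdot 15 \left(9 - \frac{\left(4^{2}\right)^{2}}{8} - \frac{4^{2}}{4} - \frac{1}{8} \cdot 4^{2} \cdot 1\right) = 1305 \left(9 - \frac{16^{2}}{8} - \frac{1}{4} \cdot 16 - 2 \cdot 1\right) = 1305 \left(9 - 32 - 4 - 2\right) = 1305 \left(-29\right) = -37845$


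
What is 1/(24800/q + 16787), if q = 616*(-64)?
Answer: 1232/20680809 ≈ 5.9572e-5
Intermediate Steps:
q = -39424
1/(24800/q + 16787) = 1/(24800/(-39424) + 16787) = 1/(24800*(-1/39424) + 16787) = 1/(-775/1232 + 16787) = 1/(20680809/1232) = 1232/20680809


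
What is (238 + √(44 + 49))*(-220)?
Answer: -52360 - 220*√93 ≈ -54482.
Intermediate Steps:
(238 + √(44 + 49))*(-220) = (238 + √93)*(-220) = -52360 - 220*√93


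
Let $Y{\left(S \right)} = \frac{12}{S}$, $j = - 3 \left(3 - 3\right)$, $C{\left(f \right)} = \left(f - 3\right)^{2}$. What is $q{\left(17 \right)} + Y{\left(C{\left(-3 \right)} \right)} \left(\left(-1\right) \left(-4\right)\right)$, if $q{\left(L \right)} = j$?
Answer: $\frac{4}{3} \approx 1.3333$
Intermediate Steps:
$C{\left(f \right)} = \left(-3 + f\right)^{2}$
$j = 0$ ($j = \left(-3\right) 0 = 0$)
$q{\left(L \right)} = 0$
$q{\left(17 \right)} + Y{\left(C{\left(-3 \right)} \right)} \left(\left(-1\right) \left(-4\right)\right) = 0 + \frac{12}{\left(-3 - 3\right)^{2}} \left(\left(-1\right) \left(-4\right)\right) = 0 + \frac{12}{\left(-6\right)^{2}} \cdot 4 = 0 + \frac{12}{36} \cdot 4 = 0 + 12 \cdot \frac{1}{36} \cdot 4 = 0 + \frac{1}{3} \cdot 4 = 0 + \frac{4}{3} = \frac{4}{3}$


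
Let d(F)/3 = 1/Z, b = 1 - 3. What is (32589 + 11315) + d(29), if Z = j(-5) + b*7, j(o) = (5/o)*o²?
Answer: 570751/13 ≈ 43904.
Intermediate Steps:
j(o) = 5*o
b = -2
Z = -39 (Z = 5*(-5) - 2*7 = -25 - 14 = -39)
d(F) = -1/13 (d(F) = 3/(-39) = 3*(-1/39) = -1/13)
(32589 + 11315) + d(29) = (32589 + 11315) - 1/13 = 43904 - 1/13 = 570751/13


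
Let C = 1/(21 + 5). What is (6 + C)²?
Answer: 24649/676 ≈ 36.463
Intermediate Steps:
C = 1/26 ≈ 0.038462
(6 + C)² = (6 + 1/26)² = (157/26)² = 24649/676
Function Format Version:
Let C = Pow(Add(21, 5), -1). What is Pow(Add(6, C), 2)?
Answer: Rational(24649, 676) ≈ 36.463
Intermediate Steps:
C = Rational(1, 26) (C = Pow(26, -1) = Rational(1, 26) ≈ 0.038462)
Pow(Add(6, C), 2) = Pow(Add(6, Rational(1, 26)), 2) = Pow(Rational(157, 26), 2) = Rational(24649, 676)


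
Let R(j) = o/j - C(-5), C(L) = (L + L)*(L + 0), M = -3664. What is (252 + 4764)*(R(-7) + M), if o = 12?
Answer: -130466160/7 ≈ -1.8638e+7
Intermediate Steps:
C(L) = 2*L**2 (C(L) = (2*L)*L = 2*L**2)
R(j) = -50 + 12/j (R(j) = 12/j - 2*(-5)**2 = 12/j - 2*25 = 12/j - 1*50 = 12/j - 50 = -50 + 12/j)
(252 + 4764)*(R(-7) + M) = (252 + 4764)*((-50 + 12/(-7)) - 3664) = 5016*((-50 + 12*(-1/7)) - 3664) = 5016*((-50 - 12/7) - 3664) = 5016*(-362/7 - 3664) = 5016*(-26010/7) = -130466160/7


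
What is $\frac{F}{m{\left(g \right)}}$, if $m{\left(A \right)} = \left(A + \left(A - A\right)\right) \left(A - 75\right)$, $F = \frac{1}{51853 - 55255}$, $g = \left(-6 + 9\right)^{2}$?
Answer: $\frac{1}{2020788} \approx 4.9486 \cdot 10^{-7}$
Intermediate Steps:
$g = 9$ ($g = 3^{2} = 9$)
$F = - \frac{1}{3402}$ ($F = \frac{1}{-3402} = - \frac{1}{3402} \approx -0.00029394$)
$m{\left(A \right)} = A \left(-75 + A\right)$ ($m{\left(A \right)} = \left(A + 0\right) \left(-75 + A\right) = A \left(-75 + A\right)$)
$\frac{F}{m{\left(g \right)}} = - \frac{1}{3402 \cdot 9 \left(-75 + 9\right)} = - \frac{1}{3402 \cdot 9 \left(-66\right)} = - \frac{1}{3402 \left(-594\right)} = \left(- \frac{1}{3402}\right) \left(- \frac{1}{594}\right) = \frac{1}{2020788}$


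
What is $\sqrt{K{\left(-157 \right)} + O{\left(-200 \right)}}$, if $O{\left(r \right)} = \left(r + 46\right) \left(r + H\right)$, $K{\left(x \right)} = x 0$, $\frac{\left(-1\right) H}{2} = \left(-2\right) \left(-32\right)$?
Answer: $4 \sqrt{3157} \approx 224.75$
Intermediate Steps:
$H = -128$ ($H = - 2 \left(\left(-2\right) \left(-32\right)\right) = \left(-2\right) 64 = -128$)
$K{\left(x \right)} = 0$
$O{\left(r \right)} = \left(-128 + r\right) \left(46 + r\right)$ ($O{\left(r \right)} = \left(r + 46\right) \left(r - 128\right) = \left(46 + r\right) \left(-128 + r\right) = \left(-128 + r\right) \left(46 + r\right)$)
$\sqrt{K{\left(-157 \right)} + O{\left(-200 \right)}} = \sqrt{0 - \left(-10512 - 40000\right)} = \sqrt{0 + \left(-5888 + 40000 + 16400\right)} = \sqrt{0 + 50512} = \sqrt{50512} = 4 \sqrt{3157}$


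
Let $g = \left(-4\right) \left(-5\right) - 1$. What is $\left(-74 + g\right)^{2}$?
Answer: $3025$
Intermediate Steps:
$g = 19$ ($g = 20 - 1 = 19$)
$\left(-74 + g\right)^{2} = \left(-74 + 19\right)^{2} = \left(-55\right)^{2} = 3025$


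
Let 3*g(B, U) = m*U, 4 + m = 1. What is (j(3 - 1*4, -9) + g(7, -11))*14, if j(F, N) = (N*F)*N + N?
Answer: -1106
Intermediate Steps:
m = -3 (m = -4 + 1 = -3)
g(B, U) = -U (g(B, U) = (-3*U)/3 = -U)
j(F, N) = N + F*N² (j(F, N) = (F*N)*N + N = F*N² + N = N + F*N²)
(j(3 - 1*4, -9) + g(7, -11))*14 = (-9*(1 + (3 - 1*4)*(-9)) - 1*(-11))*14 = (-9*(1 + (3 - 4)*(-9)) + 11)*14 = (-9*(1 - 1*(-9)) + 11)*14 = (-9*(1 + 9) + 11)*14 = (-9*10 + 11)*14 = (-90 + 11)*14 = -79*14 = -1106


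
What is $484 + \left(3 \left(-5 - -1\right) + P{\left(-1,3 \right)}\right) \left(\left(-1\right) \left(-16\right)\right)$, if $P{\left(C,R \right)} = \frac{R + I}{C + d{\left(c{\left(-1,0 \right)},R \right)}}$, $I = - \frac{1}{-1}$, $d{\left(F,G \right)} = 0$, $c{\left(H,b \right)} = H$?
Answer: $228$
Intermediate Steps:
$I = 1$ ($I = \left(-1\right) \left(-1\right) = 1$)
$P{\left(C,R \right)} = \frac{1 + R}{C}$ ($P{\left(C,R \right)} = \frac{R + 1}{C + 0} = \frac{1 + R}{C}$)
$484 + \left(3 \left(-5 - -1\right) + P{\left(-1,3 \right)}\right) \left(\left(-1\right) \left(-16\right)\right) = 484 + \left(3 \left(-5 - -1\right) + \frac{1 + 3}{-1}\right) \left(\left(-1\right) \left(-16\right)\right) = 484 + \left(3 \left(-5 + 1\right) - 4\right) 16 = 484 + \left(3 \left(-4\right) - 4\right) 16 = 484 + \left(-12 - 4\right) 16 = 484 - 256 = 228$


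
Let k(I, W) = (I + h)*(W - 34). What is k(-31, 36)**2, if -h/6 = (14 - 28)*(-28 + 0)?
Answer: 22714756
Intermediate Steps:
h = -2352 (h = -6*(14 - 28)*(-28 + 0) = -(-84)*(-28) = -6*392 = -2352)
k(I, W) = (-2352 + I)*(-34 + W) (k(I, W) = (I - 2352)*(W - 34) = (-2352 + I)*(-34 + W))
k(-31, 36)**2 = (79968 - 2352*36 - 34*(-31) - 31*36)**2 = (79968 - 84672 + 1054 - 1116)**2 = (-4766)**2 = 22714756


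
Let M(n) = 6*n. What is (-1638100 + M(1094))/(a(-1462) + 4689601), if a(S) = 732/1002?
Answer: -272466512/783163489 ≈ -0.34791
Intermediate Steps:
a(S) = 122/167 (a(S) = 732*(1/1002) = 122/167)
(-1638100 + M(1094))/(a(-1462) + 4689601) = (-1638100 + 6*1094)/(122/167 + 4689601) = (-1638100 + 6564)/(783163489/167) = -1631536*167/783163489 = -272466512/783163489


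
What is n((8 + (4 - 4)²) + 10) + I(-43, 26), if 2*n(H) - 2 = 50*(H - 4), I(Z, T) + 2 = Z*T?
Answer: -769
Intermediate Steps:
I(Z, T) = -2 + T*Z (I(Z, T) = -2 + Z*T = -2 + T*Z)
n(H) = -99 + 25*H (n(H) = 1 + (50*(H - 4))/2 = 1 + (50*(-4 + H))/2 = 1 + (-200 + 50*H)/2 = 1 + (-100 + 25*H) = -99 + 25*H)
n((8 + (4 - 4)²) + 10) + I(-43, 26) = (-99 + 25*((8 + (4 - 4)²) + 10)) + (-2 + 26*(-43)) = (-99 + 25*((8 + 0²) + 10)) + (-2 - 1118) = (-99 + 25*((8 + 0) + 10)) - 1120 = (-99 + 25*(8 + 10)) - 1120 = (-99 + 25*18) - 1120 = (-99 + 450) - 1120 = 351 - 1120 = -769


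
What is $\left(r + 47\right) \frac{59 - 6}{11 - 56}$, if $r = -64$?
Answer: $\frac{901}{45} \approx 20.022$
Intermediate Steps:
$\left(r + 47\right) \frac{59 - 6}{11 - 56} = \left(-64 + 47\right) \frac{59 - 6}{11 - 56} = - 17 \frac{53}{-45} = - 17 \cdot 53 \left(- \frac{1}{45}\right) = \left(-17\right) \left(- \frac{53}{45}\right) = \frac{901}{45}$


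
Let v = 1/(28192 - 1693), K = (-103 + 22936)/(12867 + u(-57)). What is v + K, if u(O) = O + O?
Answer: 67229380/37549083 ≈ 1.7904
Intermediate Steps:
u(O) = 2*O
K = 2537/1417 (K = (-103 + 22936)/(12867 + 2*(-57)) = 22833/(12867 - 114) = 22833/12753 = 22833*(1/12753) = 2537/1417 ≈ 1.7904)
v = 1/26499 ≈ 3.7737e-5
v + K = 1/26499 + 2537/1417 = 67229380/37549083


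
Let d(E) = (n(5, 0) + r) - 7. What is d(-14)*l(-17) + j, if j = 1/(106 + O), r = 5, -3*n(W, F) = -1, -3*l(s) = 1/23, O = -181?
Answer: 56/5175 ≈ 0.010821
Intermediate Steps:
l(s) = -1/69 (l(s) = -⅓/23 = -⅓*1/23 = -1/69)
n(W, F) = ⅓ (n(W, F) = -⅓*(-1) = ⅓)
j = -1/75 (j = 1/(106 - 181) = 1/(-75) = -1/75 ≈ -0.013333)
d(E) = -5/3 (d(E) = (⅓ + 5) - 7 = 16/3 - 7 = -5/3)
d(-14)*l(-17) + j = -5/3*(-1/69) - 1/75 = 5/207 - 1/75 = 56/5175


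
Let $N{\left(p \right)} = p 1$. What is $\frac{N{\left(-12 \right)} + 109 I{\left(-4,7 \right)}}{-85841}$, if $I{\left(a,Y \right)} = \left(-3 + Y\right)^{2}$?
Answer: $- \frac{1732}{85841} \approx -0.020177$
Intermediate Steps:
$N{\left(p \right)} = p$
$\frac{N{\left(-12 \right)} + 109 I{\left(-4,7 \right)}}{-85841} = \frac{-12 + 109 \left(-3 + 7\right)^{2}}{-85841} = \left(-12 + 109 \cdot 4^{2}\right) \left(- \frac{1}{85841}\right) = \left(-12 + 109 \cdot 16\right) \left(- \frac{1}{85841}\right) = \left(-12 + 1744\right) \left(- \frac{1}{85841}\right) = 1732 \left(- \frac{1}{85841}\right) = - \frac{1732}{85841}$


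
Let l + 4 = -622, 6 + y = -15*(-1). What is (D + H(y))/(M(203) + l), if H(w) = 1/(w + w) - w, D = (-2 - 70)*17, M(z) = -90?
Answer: 22193/12888 ≈ 1.7220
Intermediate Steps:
y = 9 (y = -6 - 15*(-1) = -6 + 15 = 9)
l = -626 (l = -4 - 622 = -626)
D = -1224 (D = -72*17 = -1224)
H(w) = 1/(2*w) - w
(D + H(y))/(M(203) + l) = (-1224 + ((1/2)/9 - 1*9))/(-90 - 626) = (-1224 + ((1/2)*(1/9) - 9))/(-716) = (-1224 + (1/18 - 9))*(-1/716) = (-1224 - 161/18)*(-1/716) = -22193/18*(-1/716) = 22193/12888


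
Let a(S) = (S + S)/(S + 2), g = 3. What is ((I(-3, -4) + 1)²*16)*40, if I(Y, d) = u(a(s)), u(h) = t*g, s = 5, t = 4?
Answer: 108160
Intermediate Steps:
a(S) = 2*S/(2 + S) (a(S) = (2*S)/(2 + S) = 2*S/(2 + S))
u(h) = 12 (u(h) = 4*3 = 12)
I(Y, d) = 12
((I(-3, -4) + 1)²*16)*40 = ((12 + 1)²*16)*40 = (13²*16)*40 = (169*16)*40 = 2704*40 = 108160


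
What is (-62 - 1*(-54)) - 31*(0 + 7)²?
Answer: -1527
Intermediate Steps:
(-62 - 1*(-54)) - 31*(0 + 7)² = (-62 + 54) - 31*7² = -8 - 31*49 = -8 - 1519 = -1527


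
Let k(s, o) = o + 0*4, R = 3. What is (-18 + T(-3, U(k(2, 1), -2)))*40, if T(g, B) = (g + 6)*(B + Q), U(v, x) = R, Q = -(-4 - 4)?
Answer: 600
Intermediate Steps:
k(s, o) = o (k(s, o) = o + 0 = o)
Q = 8 (Q = -1*(-8) = 8)
U(v, x) = 3
T(g, B) = (6 + g)*(8 + B) (T(g, B) = (g + 6)*(B + 8) = (6 + g)*(8 + B))
(-18 + T(-3, U(k(2, 1), -2)))*40 = (-18 + (48 + 6*3 + 8*(-3) + 3*(-3)))*40 = (-18 + (48 + 18 - 24 - 9))*40 = (-18 + 33)*40 = 15*40 = 600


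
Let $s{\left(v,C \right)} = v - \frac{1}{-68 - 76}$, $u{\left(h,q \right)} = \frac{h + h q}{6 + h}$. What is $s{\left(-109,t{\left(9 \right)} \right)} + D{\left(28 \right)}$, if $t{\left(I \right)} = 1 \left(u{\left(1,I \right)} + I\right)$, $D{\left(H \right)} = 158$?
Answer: $\frac{7057}{144} \approx 49.007$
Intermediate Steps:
$u{\left(h,q \right)} = \frac{h + h q}{6 + h}$
$t{\left(I \right)} = \frac{1}{7} + \frac{8 I}{7}$ ($t{\left(I \right)} = 1 \left(1 \frac{1}{6 + 1} \left(1 + I\right) + I\right) = 1 \left(1 \cdot \frac{1}{7} \left(1 + I\right) + I\right) = 1 \left(\left(\frac{1}{7} + \frac{I}{7}\right) + I\right) = 1 \left(\frac{1}{7} + \frac{8 I}{7}\right) = \frac{1}{7} + \frac{8 I}{7}$)
$s{\left(v,C \right)} = \frac{1}{144} + v$ ($s{\left(v,C \right)} = v - \frac{1}{-144} = v - - \frac{1}{144} = v + \frac{1}{144} = \frac{1}{144} + v$)
$s{\left(-109,t{\left(9 \right)} \right)} + D{\left(28 \right)} = \left(\frac{1}{144} - 109\right) + 158 = - \frac{15695}{144} + 158 = \frac{7057}{144}$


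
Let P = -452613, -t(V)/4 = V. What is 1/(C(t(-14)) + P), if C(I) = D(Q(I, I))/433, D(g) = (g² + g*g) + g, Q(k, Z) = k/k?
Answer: -433/195981426 ≈ -2.2094e-6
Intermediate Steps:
t(V) = -4*V
Q(k, Z) = 1
D(g) = g + 2*g² (D(g) = (g² + g²) + g = 2*g² + g = g + 2*g²)
C(I) = 3/433 (C(I) = (1*(1 + 2*1))/433 = (1*(1 + 2))*(1/433) = (1*3)*(1/433) = 3*(1/433) = 3/433)
1/(C(t(-14)) + P) = 1/(3/433 - 452613) = 1/(-195981426/433) = -433/195981426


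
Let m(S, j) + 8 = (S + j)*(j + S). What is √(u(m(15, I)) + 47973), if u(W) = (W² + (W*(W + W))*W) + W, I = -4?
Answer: √2946649 ≈ 1716.6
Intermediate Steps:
m(S, j) = -8 + (S + j)² (m(S, j) = -8 + (S + j)*(j + S) = -8 + (S + j)*(S + j) = -8 + (S + j)²)
u(W) = W + W² + 2*W³ (u(W) = (W² + (W*(2*W))*W) + W = (W² + (2*W²)*W) + W = (W² + 2*W³) + W = W + W² + 2*W³)
√(u(m(15, I)) + 47973) = √((-8 + (15 - 4)²)*(1 + (-8 + (15 - 4)²) + 2*(-8 + (15 - 4)²)²) + 47973) = √((-8 + 11²)*(1 + (-8 + 11²) + 2*(-8 + 11²)²) + 47973) = √((-8 + 121)*(1 + (-8 + 121) + 2*(-8 + 121)²) + 47973) = √(113*(1 + 113 + 2*113²) + 47973) = √(113*(1 + 113 + 2*12769) + 47973) = √(113*(1 + 113 + 25538) + 47973) = √(113*25652 + 47973) = √(2898676 + 47973) = √2946649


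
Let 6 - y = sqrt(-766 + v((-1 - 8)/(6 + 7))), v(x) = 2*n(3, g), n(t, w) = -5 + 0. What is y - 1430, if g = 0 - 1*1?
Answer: -1424 - 2*I*sqrt(194) ≈ -1424.0 - 27.857*I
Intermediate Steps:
g = -1 (g = 0 - 1 = -1)
n(t, w) = -5
v(x) = -10 (v(x) = 2*(-5) = -10)
y = 6 - 2*I*sqrt(194) (y = 6 - sqrt(-766 - 10) = 6 - sqrt(-776) = 6 - 2*I*sqrt(194) ≈ 6.0 - 27.857*I)
y - 1430 = (6 - 2*I*sqrt(194)) - 1430 = -1424 - 2*I*sqrt(194)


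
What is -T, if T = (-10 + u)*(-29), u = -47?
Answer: -1653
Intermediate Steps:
T = 1653 (T = (-10 - 47)*(-29) = -57*(-29) = 1653)
-T = -1*1653 = -1653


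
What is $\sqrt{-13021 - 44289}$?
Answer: $i \sqrt{57310} \approx 239.4 i$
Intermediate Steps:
$\sqrt{-13021 - 44289} = \sqrt{-57310} = i \sqrt{57310}$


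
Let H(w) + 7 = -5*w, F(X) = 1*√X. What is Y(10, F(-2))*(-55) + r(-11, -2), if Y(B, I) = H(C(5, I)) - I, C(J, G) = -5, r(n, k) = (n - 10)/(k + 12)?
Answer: -9921/10 + 55*I*√2 ≈ -992.1 + 77.782*I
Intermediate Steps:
r(n, k) = (-10 + n)/(12 + k)
F(X) = √X
H(w) = -7 - 5*w
Y(B, I) = 18 - I (Y(B, I) = (-7 - 5*(-5)) - I = (-7 + 25) - I = 18 - I)
Y(10, F(-2))*(-55) + r(-11, -2) = (18 - √(-2))*(-55) + (-10 - 11)/(12 - 2) = (18 - I*√2)*(-55) - 21/10 = (18 - I*√2)*(-55) + (⅒)*(-21) = (-990 + 55*I*√2) - 21/10 = -9921/10 + 55*I*√2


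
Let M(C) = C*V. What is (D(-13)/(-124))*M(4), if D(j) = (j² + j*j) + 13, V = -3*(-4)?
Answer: -4212/31 ≈ -135.87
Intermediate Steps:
V = 12
D(j) = 13 + 2*j² (D(j) = (j² + j²) + 13 = 2*j² + 13 = 13 + 2*j²)
M(C) = 12*C (M(C) = C*12 = 12*C)
(D(-13)/(-124))*M(4) = ((13 + 2*(-13)²)/(-124))*(12*4) = ((13 + 2*169)*(-1/124))*48 = ((13 + 338)*(-1/124))*48 = (351*(-1/124))*48 = -351/124*48 = -4212/31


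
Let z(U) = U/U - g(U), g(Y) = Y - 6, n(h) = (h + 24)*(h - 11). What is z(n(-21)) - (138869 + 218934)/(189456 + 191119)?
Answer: 38841422/380575 ≈ 102.06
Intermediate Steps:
n(h) = (-11 + h)*(24 + h) (n(h) = (24 + h)*(-11 + h) = (-11 + h)*(24 + h))
g(Y) = -6 + Y
z(U) = 7 - U (z(U) = U/U - (-6 + U) = 1 + (6 - U) = 7 - U)
z(n(-21)) - (138869 + 218934)/(189456 + 191119) = (7 - (-264 + (-21)**2 + 13*(-21))) - (138869 + 218934)/(189456 + 191119) = (7 - (-264 + 441 - 273)) - 357803/380575 = (7 - 1*(-96)) - 357803/380575 = (7 + 96) - 1*357803/380575 = 103 - 357803/380575 = 38841422/380575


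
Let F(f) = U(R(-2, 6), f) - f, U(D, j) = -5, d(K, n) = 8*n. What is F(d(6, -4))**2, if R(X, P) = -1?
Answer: 729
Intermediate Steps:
F(f) = -5 - f
F(d(6, -4))**2 = (-5 - 8*(-4))**2 = (-5 - 1*(-32))**2 = (-5 + 32)**2 = 27**2 = 729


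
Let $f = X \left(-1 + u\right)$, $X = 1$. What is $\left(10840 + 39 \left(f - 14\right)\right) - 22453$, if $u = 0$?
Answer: $-12198$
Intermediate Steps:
$f = -1$ ($f = 1 \left(-1 + 0\right) = 1 \left(-1\right) = -1$)
$\left(10840 + 39 \left(f - 14\right)\right) - 22453 = \left(10840 + 39 \left(-1 - 14\right)\right) - 22453 = \left(10840 + 39 \left(-15\right)\right) - 22453 = \left(10840 - 585\right) - 22453 = 10255 - 22453 = -12198$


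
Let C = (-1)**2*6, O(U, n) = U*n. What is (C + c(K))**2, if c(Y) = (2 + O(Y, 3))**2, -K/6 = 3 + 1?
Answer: 24068836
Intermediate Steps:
K = -24 (K = -6*(3 + 1) = -6*4 = -24)
c(Y) = (2 + 3*Y)**2 (c(Y) = (2 + Y*3)**2 = (2 + 3*Y)**2)
C = 6 (C = 1*6 = 6)
(C + c(K))**2 = (6 + (2 + 3*(-24))**2)**2 = (6 + (2 - 72)**2)**2 = (6 + (-70)**2)**2 = (6 + 4900)**2 = 4906**2 = 24068836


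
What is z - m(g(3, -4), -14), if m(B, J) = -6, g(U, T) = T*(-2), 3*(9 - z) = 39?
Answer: 2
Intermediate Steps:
z = -4 (z = 9 - ⅓*39 = 9 - 13 = -4)
g(U, T) = -2*T
z - m(g(3, -4), -14) = -4 - 1*(-6) = -4 + 6 = 2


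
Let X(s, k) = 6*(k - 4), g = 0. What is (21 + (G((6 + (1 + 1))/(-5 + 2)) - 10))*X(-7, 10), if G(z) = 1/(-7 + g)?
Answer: 2736/7 ≈ 390.86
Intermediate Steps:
G(z) = -⅐ (G(z) = 1/(-7 + 0) = 1/(-7) = -⅐)
X(s, k) = -24 + 6*k (X(s, k) = 6*(-4 + k) = -24 + 6*k)
(21 + (G((6 + (1 + 1))/(-5 + 2)) - 10))*X(-7, 10) = (21 + (-⅐ - 10))*(-24 + 6*10) = (21 - 71/7)*(-24 + 60) = (76/7)*36 = 2736/7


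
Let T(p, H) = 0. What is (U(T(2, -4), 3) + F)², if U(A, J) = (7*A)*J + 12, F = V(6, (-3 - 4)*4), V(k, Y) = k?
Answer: 324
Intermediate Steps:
F = 6
U(A, J) = 12 + 7*A*J (U(A, J) = 7*A*J + 12 = 12 + 7*A*J)
(U(T(2, -4), 3) + F)² = ((12 + 7*0*3) + 6)² = ((12 + 0) + 6)² = (12 + 6)² = 18² = 324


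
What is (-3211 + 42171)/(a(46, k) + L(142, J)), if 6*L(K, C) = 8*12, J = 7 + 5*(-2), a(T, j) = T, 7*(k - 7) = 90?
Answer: 19480/31 ≈ 628.39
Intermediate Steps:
k = 139/7 (k = 7 + (⅐)*90 = 7 + 90/7 = 139/7 ≈ 19.857)
J = -3 (J = 7 - 10 = -3)
L(K, C) = 16 (L(K, C) = (8*12)/6 = (⅙)*96 = 16)
(-3211 + 42171)/(a(46, k) + L(142, J)) = (-3211 + 42171)/(46 + 16) = 38960/62 = 38960*(1/62) = 19480/31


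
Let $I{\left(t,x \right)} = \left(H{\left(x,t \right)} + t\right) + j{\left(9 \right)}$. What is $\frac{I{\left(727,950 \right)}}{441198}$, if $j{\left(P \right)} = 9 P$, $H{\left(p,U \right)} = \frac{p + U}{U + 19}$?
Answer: $\frac{604445}{329133708} \approx 0.0018365$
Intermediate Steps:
$H{\left(p,U \right)} = \frac{U + p}{19 + U}$
$I{\left(t,x \right)} = 81 + t + \frac{t + x}{19 + t}$ ($I{\left(t,x \right)} = \left(\frac{t + x}{19 + t} + t\right) + 9 \cdot 9 = \left(t + \frac{t + x}{19 + t}\right) + 81 = 81 + t + \frac{t + x}{19 + t}$)
$\frac{I{\left(727,950 \right)}}{441198} = \frac{\frac{1}{19 + 727} \left(727 + 950 + \left(19 + 727\right) \left(81 + 727\right)\right)}{441198} = \frac{727 + 950 + 746 \cdot 808}{746} \cdot \frac{1}{441198} = \frac{727 + 950 + 602768}{746} \cdot \frac{1}{441198} = \frac{1}{746} \cdot 604445 \cdot \frac{1}{441198} = \frac{604445}{746} \cdot \frac{1}{441198} = \frac{604445}{329133708}$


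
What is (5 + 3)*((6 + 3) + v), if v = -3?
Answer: 48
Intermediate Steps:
(5 + 3)*((6 + 3) + v) = (5 + 3)*((6 + 3) - 3) = 8*(9 - 3) = 8*6 = 48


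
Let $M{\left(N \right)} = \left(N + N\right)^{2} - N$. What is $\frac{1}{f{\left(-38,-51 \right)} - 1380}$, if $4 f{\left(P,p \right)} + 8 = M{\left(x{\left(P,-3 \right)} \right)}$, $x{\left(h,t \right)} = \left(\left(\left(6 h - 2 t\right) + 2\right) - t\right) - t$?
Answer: $\frac{2}{88935} \approx 2.2488 \cdot 10^{-5}$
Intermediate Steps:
$x{\left(h,t \right)} = 2 - 4 t + 6 h$ ($x{\left(h,t \right)} = \left(\left(\left(- 2 t + 6 h\right) + 2\right) - t\right) - t = \left(\left(2 - 2 t + 6 h\right) - t\right) - t = \left(2 - 3 t + 6 h\right) - t = 2 - 4 t + 6 h$)
$M{\left(N \right)} = - N + 4 N^{2}$ ($M{\left(N \right)} = \left(2 N\right)^{2} - N = 4 N^{2} - N = - N + 4 N^{2}$)
$f{\left(P,p \right)} = -2 + \frac{\left(14 + 6 P\right) \left(55 + 24 P\right)}{4}$ ($f{\left(P,p \right)} = -2 + \frac{\left(2 - -12 + 6 P\right) \left(-1 + 4 \left(2 - -12 + 6 P\right)\right)}{4} = -2 + \frac{\left(2 + 12 + 6 P\right) \left(-1 + 4 \left(2 + 12 + 6 P\right)\right)}{4} = -2 + \frac{\left(14 + 6 P\right) \left(-1 + 4 \left(14 + 6 P\right)\right)}{4} = -2 + \frac{\left(14 + 6 P\right) \left(-1 + \left(56 + 24 P\right)\right)}{4} = -2 + \frac{\left(14 + 6 P\right) \left(55 + 24 P\right)}{4}$)
$\frac{1}{f{\left(-38,-51 \right)} - 1380} = \frac{1}{\left(\frac{381}{2} + 36 \left(-38\right)^{2} + \frac{333}{2} \left(-38\right)\right) - 1380} = \frac{1}{\left(\frac{381}{2} + 36 \cdot 1444 - 6327\right) - 1380} = \frac{1}{\left(\frac{381}{2} + 51984 - 6327\right) - 1380} = \frac{1}{\frac{91695}{2} - 1380} = \frac{1}{\frac{88935}{2}} = \frac{2}{88935}$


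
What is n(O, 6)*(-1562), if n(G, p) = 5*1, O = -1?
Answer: -7810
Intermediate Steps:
n(G, p) = 5
n(O, 6)*(-1562) = 5*(-1562) = -7810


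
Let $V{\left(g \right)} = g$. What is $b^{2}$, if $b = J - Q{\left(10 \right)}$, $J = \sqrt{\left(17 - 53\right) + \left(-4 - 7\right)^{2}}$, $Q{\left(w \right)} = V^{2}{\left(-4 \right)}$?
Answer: $\left(-16 + \sqrt{85}\right)^{2} \approx 45.975$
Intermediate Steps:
$Q{\left(w \right)} = 16$ ($Q{\left(w \right)} = \left(-4\right)^{2} = 16$)
$J = \sqrt{85}$ ($J = \sqrt{\left(17 - 53\right) + \left(-11\right)^{2}} = \sqrt{-36 + 121} = \sqrt{85} \approx 9.2195$)
$b = -16 + \sqrt{85}$ ($b = \sqrt{85} - 16 = -16 + \sqrt{85} \approx -6.7805$)
$b^{2} = \left(-16 + \sqrt{85}\right)^{2}$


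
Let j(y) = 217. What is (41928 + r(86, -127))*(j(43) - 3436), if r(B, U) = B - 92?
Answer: -134946918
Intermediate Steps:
r(B, U) = -92 + B
(41928 + r(86, -127))*(j(43) - 3436) = (41928 + (-92 + 86))*(217 - 3436) = (41928 - 6)*(-3219) = 41922*(-3219) = -134946918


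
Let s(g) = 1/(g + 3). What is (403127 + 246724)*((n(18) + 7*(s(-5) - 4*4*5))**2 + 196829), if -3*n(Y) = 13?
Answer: 4049328373181/12 ≈ 3.3744e+11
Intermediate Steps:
n(Y) = -13/3 (n(Y) = -1/3*13 = -13/3)
s(g) = 1/(3 + g)
(403127 + 246724)*((n(18) + 7*(s(-5) - 4*4*5))**2 + 196829) = (403127 + 246724)*((-13/3 + 7*(1/(3 - 5) - 4*4*5))**2 + 196829) = 649851*((-13/3 + 7*(1/(-2) - 16*5))**2 + 196829) = 649851*((-13/3 + 7*(-1/2 - 80))**2 + 196829) = 649851*((-13/3 + 7*(-161/2))**2 + 196829) = 649851*((-13/3 - 1127/2)**2 + 196829) = 649851*((-3407/6)**2 + 196829) = 649851*(11607649/36 + 196829) = 649851*(18693493/36) = 4049328373181/12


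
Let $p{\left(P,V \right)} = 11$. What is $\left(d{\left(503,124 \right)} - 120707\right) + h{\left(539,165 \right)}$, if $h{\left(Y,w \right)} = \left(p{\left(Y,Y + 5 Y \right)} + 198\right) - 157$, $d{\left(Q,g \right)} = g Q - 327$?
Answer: $-58610$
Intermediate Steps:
$d{\left(Q,g \right)} = -327 + Q g$ ($d{\left(Q,g \right)} = Q g - 327 = -327 + Q g$)
$h{\left(Y,w \right)} = 52$ ($h{\left(Y,w \right)} = \left(11 + 198\right) - 157 = 209 - 157 = 52$)
$\left(d{\left(503,124 \right)} - 120707\right) + h{\left(539,165 \right)} = \left(\left(-327 + 503 \cdot 124\right) - 120707\right) + 52 = \left(\left(-327 + 62372\right) - 120707\right) + 52 = \left(62045 - 120707\right) + 52 = -58662 + 52 = -58610$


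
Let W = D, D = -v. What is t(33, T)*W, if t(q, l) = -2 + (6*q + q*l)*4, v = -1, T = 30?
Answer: 4750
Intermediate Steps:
D = 1 (D = -1*(-1) = 1)
W = 1
t(q, l) = -2 + 24*q + 4*l*q (t(q, l) = -2 + (6*q + l*q)*4 = -2 + (24*q + 4*l*q) = -2 + 24*q + 4*l*q)
t(33, T)*W = (-2 + 24*33 + 4*30*33)*1 = (-2 + 792 + 3960)*1 = 4750*1 = 4750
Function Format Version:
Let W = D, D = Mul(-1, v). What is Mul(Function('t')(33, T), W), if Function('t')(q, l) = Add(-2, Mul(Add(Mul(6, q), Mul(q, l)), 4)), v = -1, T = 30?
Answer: 4750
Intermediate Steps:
D = 1 (D = Mul(-1, -1) = 1)
W = 1
Function('t')(q, l) = Add(-2, Mul(24, q), Mul(4, l, q)) (Function('t')(q, l) = Add(-2, Mul(Add(Mul(6, q), Mul(l, q)), 4)) = Add(-2, Add(Mul(24, q), Mul(4, l, q))) = Add(-2, Mul(24, q), Mul(4, l, q)))
Mul(Function('t')(33, T), W) = Mul(Add(-2, Mul(24, 33), Mul(4, 30, 33)), 1) = Mul(Add(-2, 792, 3960), 1) = Mul(4750, 1) = 4750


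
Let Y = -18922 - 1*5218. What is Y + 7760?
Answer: -16380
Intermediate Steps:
Y = -24140 (Y = -18922 - 5218 = -24140)
Y + 7760 = -24140 + 7760 = -16380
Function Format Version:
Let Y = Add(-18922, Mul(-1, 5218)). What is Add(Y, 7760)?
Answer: -16380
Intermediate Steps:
Y = -24140 (Y = Add(-18922, -5218) = -24140)
Add(Y, 7760) = Add(-24140, 7760) = -16380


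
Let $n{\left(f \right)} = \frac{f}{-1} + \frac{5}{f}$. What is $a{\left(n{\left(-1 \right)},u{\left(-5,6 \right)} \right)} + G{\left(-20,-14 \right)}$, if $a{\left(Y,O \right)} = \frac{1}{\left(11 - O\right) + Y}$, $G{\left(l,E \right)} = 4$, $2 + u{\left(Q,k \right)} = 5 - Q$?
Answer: $3$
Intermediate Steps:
$n{\left(f \right)} = - f + \frac{5}{f}$ ($n{\left(f \right)} = f \left(-1\right) + \frac{5}{f} = - f + \frac{5}{f}$)
$u{\left(Q,k \right)} = 3 - Q$ ($u{\left(Q,k \right)} = -2 - \left(-5 + Q\right) = 3 - Q$)
$a{\left(Y,O \right)} = \frac{1}{11 + Y - O}$
$a{\left(n{\left(-1 \right)},u{\left(-5,6 \right)} \right)} + G{\left(-20,-14 \right)} = \frac{1}{11 + \left(\left(-1\right) \left(-1\right) + \frac{5}{-1}\right) - \left(3 - -5\right)} + 4 = \frac{1}{11 + \left(1 + 5 \left(-1\right)\right) - \left(3 + 5\right)} + 4 = \frac{1}{11 + \left(1 - 5\right) - 8} + 4 = \frac{1}{11 - 4 - 8} + 4 = \frac{1}{-1} + 4 = -1 + 4 = 3$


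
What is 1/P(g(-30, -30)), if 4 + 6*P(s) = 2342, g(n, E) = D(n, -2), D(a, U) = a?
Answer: 3/1169 ≈ 0.0025663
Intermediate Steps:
g(n, E) = n
P(s) = 1169/3 (P(s) = -⅔ + (⅙)*2342 = -⅔ + 1171/3 = 1169/3)
1/P(g(-30, -30)) = 1/(1169/3) = 3/1169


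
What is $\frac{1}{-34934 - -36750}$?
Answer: $\frac{1}{1816} \approx 0.00055066$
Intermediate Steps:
$\frac{1}{-34934 - -36750} = \frac{1}{-34934 + 36750} = \frac{1}{1816}$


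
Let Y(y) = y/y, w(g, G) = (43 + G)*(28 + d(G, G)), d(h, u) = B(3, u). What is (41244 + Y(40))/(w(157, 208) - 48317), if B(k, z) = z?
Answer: 41245/10919 ≈ 3.7774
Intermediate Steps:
d(h, u) = u
w(g, G) = (28 + G)*(43 + G) (w(g, G) = (43 + G)*(28 + G) = (28 + G)*(43 + G))
Y(y) = 1
(41244 + Y(40))/(w(157, 208) - 48317) = (41244 + 1)/((1204 + 208² + 71*208) - 48317) = 41245/((1204 + 43264 + 14768) - 48317) = 41245/(59236 - 48317) = 41245/10919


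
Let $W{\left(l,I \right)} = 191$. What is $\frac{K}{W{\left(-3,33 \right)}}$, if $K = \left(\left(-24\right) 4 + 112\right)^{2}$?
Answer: $\frac{256}{191} \approx 1.3403$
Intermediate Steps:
$K = 256$ ($K = \left(-96 + 112\right)^{2} = 16^{2} = 256$)
$\frac{K}{W{\left(-3,33 \right)}} = \frac{256}{191}$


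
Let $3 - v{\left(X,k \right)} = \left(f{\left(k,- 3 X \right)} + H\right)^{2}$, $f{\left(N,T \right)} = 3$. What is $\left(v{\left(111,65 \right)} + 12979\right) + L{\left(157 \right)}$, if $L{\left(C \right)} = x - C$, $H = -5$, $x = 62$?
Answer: $12883$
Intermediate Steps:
$v{\left(X,k \right)} = -1$ ($v{\left(X,k \right)} = 3 - \left(3 - 5\right)^{2} = 3 - \left(-2\right)^{2} = 3 - 4 = -1$)
$L{\left(C \right)} = 62 - C$
$\left(v{\left(111,65 \right)} + 12979\right) + L{\left(157 \right)} = \left(-1 + 12979\right) + \left(62 - 157\right) = 12978 + \left(62 - 157\right) = 12978 - 95 = 12883$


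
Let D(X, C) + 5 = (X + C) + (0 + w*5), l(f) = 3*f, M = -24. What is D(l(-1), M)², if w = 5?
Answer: 49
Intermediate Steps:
D(X, C) = 20 + C + X (D(X, C) = -5 + ((X + C) + (0 + 5*5)) = -5 + ((C + X) + (0 + 25)) = -5 + ((C + X) + 25) = -5 + (25 + C + X) = 20 + C + X)
D(l(-1), M)² = (20 - 24 + 3*(-1))² = (20 - 24 - 3)² = (-7)² = 49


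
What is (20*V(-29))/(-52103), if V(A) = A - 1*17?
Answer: 920/52103 ≈ 0.017657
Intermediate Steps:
V(A) = -17 + A (V(A) = A - 17 = -17 + A)
(20*V(-29))/(-52103) = (20*(-17 - 29))/(-52103) = (20*(-46))*(-1/52103) = -920*(-1/52103) = 920/52103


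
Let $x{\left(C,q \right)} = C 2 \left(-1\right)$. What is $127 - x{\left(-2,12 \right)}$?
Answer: $123$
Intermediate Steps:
$x{\left(C,q \right)} = - 2 C$ ($x{\left(C,q \right)} = 2 C \left(-1\right) = - 2 C$)
$127 - x{\left(-2,12 \right)} = 127 - \left(-2\right) \left(-2\right) = 127 - 4 = 123$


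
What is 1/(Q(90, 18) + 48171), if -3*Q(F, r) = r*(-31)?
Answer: 1/48357 ≈ 2.0680e-5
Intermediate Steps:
Q(F, r) = 31*r/3 (Q(F, r) = -r*(-31)/3 = -(-31)*r/3 = 31*r/3)
1/(Q(90, 18) + 48171) = 1/((31/3)*18 + 48171) = 1/(186 + 48171) = 1/48357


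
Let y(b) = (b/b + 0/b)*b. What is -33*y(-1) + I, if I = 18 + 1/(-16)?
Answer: 815/16 ≈ 50.938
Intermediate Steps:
I = 287/16 (I = 18 - 1/16 = 287/16 ≈ 17.938)
y(b) = b (y(b) = (1 + 0)*b = 1*b = b)
-33*y(-1) + I = -33*(-1) + 287/16 = 33 + 287/16 = 815/16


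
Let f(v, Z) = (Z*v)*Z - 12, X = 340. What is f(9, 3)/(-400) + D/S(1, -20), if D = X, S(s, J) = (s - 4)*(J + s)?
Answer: 132067/22800 ≈ 5.7924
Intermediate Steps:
f(v, Z) = -12 + v*Z**2 (f(v, Z) = v*Z**2 - 12 = -12 + v*Z**2)
S(s, J) = (-4 + s)*(J + s)
D = 340
f(9, 3)/(-400) + D/S(1, -20) = (-12 + 9*3**2)/(-400) + 340/(1**2 - 4*(-20) - 4*1 - 20*1) = (-12 + 9*9)*(-1/400) + 340/(1 + 80 - 4 - 20) = (-12 + 81)*(-1/400) + 340/57 = 69*(-1/400) + 340*(1/57) = -69/400 + 340/57 = 132067/22800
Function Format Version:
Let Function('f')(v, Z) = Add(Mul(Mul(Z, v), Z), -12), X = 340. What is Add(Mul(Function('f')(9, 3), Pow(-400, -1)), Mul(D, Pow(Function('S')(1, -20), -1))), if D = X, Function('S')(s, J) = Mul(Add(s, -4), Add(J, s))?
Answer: Rational(132067, 22800) ≈ 5.7924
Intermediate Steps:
Function('f')(v, Z) = Add(-12, Mul(v, Pow(Z, 2))) (Function('f')(v, Z) = Add(Mul(v, Pow(Z, 2)), -12) = Add(-12, Mul(v, Pow(Z, 2))))
Function('S')(s, J) = Mul(Add(-4, s), Add(J, s))
D = 340
Add(Mul(Function('f')(9, 3), Pow(-400, -1)), Mul(D, Pow(Function('S')(1, -20), -1))) = Add(Mul(Add(-12, Mul(9, Pow(3, 2))), Pow(-400, -1)), Mul(340, Pow(Add(Pow(1, 2), Mul(-4, -20), Mul(-4, 1), Mul(-20, 1)), -1))) = Add(Mul(Add(-12, Mul(9, 9)), Rational(-1, 400)), Mul(340, Pow(Add(1, 80, -4, -20), -1))) = Add(Mul(Add(-12, 81), Rational(-1, 400)), Mul(340, Pow(57, -1))) = Add(Mul(69, Rational(-1, 400)), Mul(340, Rational(1, 57))) = Add(Rational(-69, 400), Rational(340, 57)) = Rational(132067, 22800)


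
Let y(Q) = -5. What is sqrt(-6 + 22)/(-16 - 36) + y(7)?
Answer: -66/13 ≈ -5.0769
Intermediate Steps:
sqrt(-6 + 22)/(-16 - 36) + y(7) = sqrt(-6 + 22)/(-16 - 36) - 5 = sqrt(16)/(-52) - 5 = -1/52*4 - 5 = -1/13 - 5 = -66/13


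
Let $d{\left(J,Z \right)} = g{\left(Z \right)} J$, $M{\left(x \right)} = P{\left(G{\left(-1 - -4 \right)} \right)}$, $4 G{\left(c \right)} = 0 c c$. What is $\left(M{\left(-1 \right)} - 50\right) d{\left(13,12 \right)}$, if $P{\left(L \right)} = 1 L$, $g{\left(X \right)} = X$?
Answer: $-7800$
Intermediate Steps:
$G{\left(c \right)} = 0$ ($G{\left(c \right)} = \frac{0 c c}{4} = \frac{0 c}{4} = \frac{1}{4} \cdot 0 = 0$)
$P{\left(L \right)} = L$
$M{\left(x \right)} = 0$
$d{\left(J,Z \right)} = J Z$ ($d{\left(J,Z \right)} = Z J = J Z$)
$\left(M{\left(-1 \right)} - 50\right) d{\left(13,12 \right)} = \left(0 - 50\right) 13 \cdot 12 = \left(-50\right) 156 = -7800$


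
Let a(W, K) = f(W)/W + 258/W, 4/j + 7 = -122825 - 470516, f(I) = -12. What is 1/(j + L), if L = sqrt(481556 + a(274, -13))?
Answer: 20322169/1451667514323979718 + 22003865569*sqrt(9038341415)/1451667514323979718 ≈ 0.0014410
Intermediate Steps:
j = -1/148337 (j = 4/(-7 + (-122825 - 470516)) = 4/(-7 - 593341) = 4/(-593348) = 4*(-1/593348) = -1/148337 ≈ -6.7414e-6)
a(W, K) = 246/W (a(W, K) = -12/W + 258/W = 246/W)
L = sqrt(9038341415)/137 (L = sqrt(481556 + 246/274) = sqrt(481556 + 246*(1/274)) = sqrt(481556 + 123/137) = sqrt(65973295/137) = sqrt(9038341415)/137 ≈ 693.94)
1/(j + L) = 1/(-1/148337 + sqrt(9038341415)/137)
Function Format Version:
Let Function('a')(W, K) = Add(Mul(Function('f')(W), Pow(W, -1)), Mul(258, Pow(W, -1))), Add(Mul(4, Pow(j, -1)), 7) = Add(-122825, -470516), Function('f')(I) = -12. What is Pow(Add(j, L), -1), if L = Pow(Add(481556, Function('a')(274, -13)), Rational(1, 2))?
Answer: Add(Rational(20322169, 1451667514323979718), Mul(Rational(22003865569, 1451667514323979718), Pow(9038341415, Rational(1, 2)))) ≈ 0.0014410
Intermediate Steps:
j = Rational(-1, 148337) (j = Mul(4, Pow(Add(-7, Add(-122825, -470516)), -1)) = Mul(4, Pow(Add(-7, -593341), -1)) = Mul(4, Pow(-593348, -1)) = Mul(4, Rational(-1, 593348)) = Rational(-1, 148337) ≈ -6.7414e-6)
Function('a')(W, K) = Mul(246, Pow(W, -1)) (Function('a')(W, K) = Add(Mul(-12, Pow(W, -1)), Mul(258, Pow(W, -1))) = Mul(246, Pow(W, -1)))
L = Mul(Rational(1, 137), Pow(9038341415, Rational(1, 2))) (L = Pow(Add(481556, Mul(246, Pow(274, -1))), Rational(1, 2)) = Pow(Add(481556, Mul(246, Rational(1, 274))), Rational(1, 2)) = Pow(Add(481556, Rational(123, 137)), Rational(1, 2)) = Pow(Rational(65973295, 137), Rational(1, 2)) = Mul(Rational(1, 137), Pow(9038341415, Rational(1, 2))) ≈ 693.94)
Pow(Add(j, L), -1) = Pow(Add(Rational(-1, 148337), Mul(Rational(1, 137), Pow(9038341415, Rational(1, 2)))), -1)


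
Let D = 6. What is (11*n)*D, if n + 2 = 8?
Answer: 396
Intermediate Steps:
n = 6 (n = -2 + 8 = 6)
(11*n)*D = (11*6)*6 = 66*6 = 396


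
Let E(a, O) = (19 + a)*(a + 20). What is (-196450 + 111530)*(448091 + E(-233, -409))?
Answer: -41922711160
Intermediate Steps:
E(a, O) = (19 + a)*(20 + a)
(-196450 + 111530)*(448091 + E(-233, -409)) = (-196450 + 111530)*(448091 + (380 + (-233)² + 39*(-233))) = -84920*(448091 + (380 + 54289 - 9087)) = -84920*(448091 + 45582) = -84920*493673 = -41922711160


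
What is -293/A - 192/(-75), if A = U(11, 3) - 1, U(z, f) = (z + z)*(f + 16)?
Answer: 19363/10425 ≈ 1.8574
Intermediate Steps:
U(z, f) = 2*z*(16 + f) (U(z, f) = (2*z)*(16 + f) = 2*z*(16 + f))
A = 417 (A = 2*11*(16 + 3) - 1 = 2*11*19 - 1 = 418 - 1 = 417)
-293/A - 192/(-75) = -293/417 - 192/(-75) = -293*1/417 - 192*(-1/75) = -293/417 + 64/25 = 19363/10425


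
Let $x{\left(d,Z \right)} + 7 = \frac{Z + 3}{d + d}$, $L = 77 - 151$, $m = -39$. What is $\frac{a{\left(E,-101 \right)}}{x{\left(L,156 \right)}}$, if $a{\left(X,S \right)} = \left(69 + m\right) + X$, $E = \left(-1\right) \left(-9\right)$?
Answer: $- \frac{5772}{1195} \approx -4.8301$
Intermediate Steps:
$L = -74$ ($L = 77 - 151 = -74$)
$E = 9$
$a{\left(X,S \right)} = 30 + X$ ($a{\left(X,S \right)} = \left(69 - 39\right) + X = 30 + X$)
$x{\left(d,Z \right)} = -7 + \frac{3 + Z}{2 d}$ ($x{\left(d,Z \right)} = -7 + \frac{Z + 3}{d + d} = -7 + \frac{3 + Z}{2 d}$)
$\frac{a{\left(E,-101 \right)}}{x{\left(L,156 \right)}} = \frac{30 + 9}{\frac{1}{2} \frac{1}{-74} \left(3 + 156 - -1036\right)} = \frac{39}{\frac{1}{2} \left(- \frac{1}{74}\right) \left(3 + 156 + 1036\right)} = \frac{39}{\frac{1}{2} \left(- \frac{1}{74}\right) 1195} = \frac{39}{- \frac{1195}{148}} = 39 \left(- \frac{148}{1195}\right) = - \frac{5772}{1195}$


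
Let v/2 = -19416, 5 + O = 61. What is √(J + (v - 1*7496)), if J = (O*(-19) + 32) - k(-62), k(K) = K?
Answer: I*√47298 ≈ 217.48*I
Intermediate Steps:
O = 56 (O = -5 + 61 = 56)
v = -38832 (v = 2*(-19416) = -38832)
J = -970 (J = (56*(-19) + 32) - 1*(-62) = (-1064 + 32) + 62 = -1032 + 62 = -970)
√(J + (v - 1*7496)) = √(-970 + (-38832 - 1*7496)) = √(-970 + (-38832 - 7496)) = √(-970 - 46328) = √(-47298) = I*√47298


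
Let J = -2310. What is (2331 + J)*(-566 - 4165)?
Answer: -99351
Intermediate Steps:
(2331 + J)*(-566 - 4165) = (2331 - 2310)*(-566 - 4165) = 21*(-4731) = -99351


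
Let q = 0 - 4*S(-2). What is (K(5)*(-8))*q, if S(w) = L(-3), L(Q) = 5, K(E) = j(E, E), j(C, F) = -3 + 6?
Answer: 480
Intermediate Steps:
j(C, F) = 3
K(E) = 3
S(w) = 5
q = -20 (q = 0 - 4*5 = 0 - 20 = -20)
(K(5)*(-8))*q = (3*(-8))*(-20) = -24*(-20) = 480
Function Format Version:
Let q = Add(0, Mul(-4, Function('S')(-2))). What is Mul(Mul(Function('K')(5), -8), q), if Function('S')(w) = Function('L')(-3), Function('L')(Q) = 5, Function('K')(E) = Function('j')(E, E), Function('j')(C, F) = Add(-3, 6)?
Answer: 480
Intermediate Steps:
Function('j')(C, F) = 3
Function('K')(E) = 3
Function('S')(w) = 5
q = -20 (q = Add(0, Mul(-4, 5)) = Add(0, -20) = -20)
Mul(Mul(Function('K')(5), -8), q) = Mul(Mul(3, -8), -20) = Mul(-24, -20) = 480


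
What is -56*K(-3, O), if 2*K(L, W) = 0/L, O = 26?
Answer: 0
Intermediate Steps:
K(L, W) = 0 (K(L, W) = (0/L)/2 = (½)*0 = 0)
-56*K(-3, O) = -56*0 = 0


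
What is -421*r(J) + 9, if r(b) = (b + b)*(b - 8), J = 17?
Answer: -128817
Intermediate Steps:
r(b) = 2*b*(-8 + b) (r(b) = (2*b)*(-8 + b) = 2*b*(-8 + b))
-421*r(J) + 9 = -842*17*(-8 + 17) + 9 = -842*17*9 + 9 = -421*306 + 9 = -128826 + 9 = -128817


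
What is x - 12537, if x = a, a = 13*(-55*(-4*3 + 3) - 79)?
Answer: -7129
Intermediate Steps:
a = 5408 (a = 13*(-55*(-12 + 3) - 79) = 13*(-55*(-9) - 79) = 13*(495 - 79) = 13*416 = 5408)
x = 5408
x - 12537 = 5408 - 12537 = -7129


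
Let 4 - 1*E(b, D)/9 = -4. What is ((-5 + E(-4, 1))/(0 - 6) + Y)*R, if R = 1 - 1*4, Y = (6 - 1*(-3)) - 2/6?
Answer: 15/2 ≈ 7.5000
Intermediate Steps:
E(b, D) = 72 (E(b, D) = 36 - 9*(-4) = 36 + 36 = 72)
Y = 26/3 (Y = (6 + 3) - 2*1/6 = 9 - 1/3 = 26/3 ≈ 8.6667)
R = -3 (R = 1 - 4 = -3)
((-5 + E(-4, 1))/(0 - 6) + Y)*R = ((-5 + 72)/(0 - 6) + 26/3)*(-3) = (67/(-6) + 26/3)*(-3) = (67*(-1/6) + 26/3)*(-3) = (-67/6 + 26/3)*(-3) = -5/2*(-3) = 15/2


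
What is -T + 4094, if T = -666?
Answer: 4760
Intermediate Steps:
-T + 4094 = -1*(-666) + 4094 = 666 + 4094 = 4760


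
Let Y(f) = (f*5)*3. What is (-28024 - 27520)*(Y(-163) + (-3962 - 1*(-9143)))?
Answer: -151968384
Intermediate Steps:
Y(f) = 15*f (Y(f) = (5*f)*3 = 15*f)
(-28024 - 27520)*(Y(-163) + (-3962 - 1*(-9143))) = (-28024 - 27520)*(15*(-163) + (-3962 - 1*(-9143))) = -55544*(-2445 + (-3962 + 9143)) = -55544*(-2445 + 5181) = -55544*2736 = -151968384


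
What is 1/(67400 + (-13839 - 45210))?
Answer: 1/8351 ≈ 0.00011975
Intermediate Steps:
1/(67400 + (-13839 - 45210)) = 1/(67400 - 59049) = 1/8351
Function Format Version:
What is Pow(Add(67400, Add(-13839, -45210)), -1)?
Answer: Rational(1, 8351) ≈ 0.00011975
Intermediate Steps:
Pow(Add(67400, Add(-13839, -45210)), -1) = Pow(Add(67400, -59049), -1) = Pow(8351, -1) = Rational(1, 8351)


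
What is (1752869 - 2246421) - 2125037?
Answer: -2618589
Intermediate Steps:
(1752869 - 2246421) - 2125037 = -493552 - 2125037 = -2618589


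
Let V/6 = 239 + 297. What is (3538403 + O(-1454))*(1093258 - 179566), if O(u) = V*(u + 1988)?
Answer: 4802133987924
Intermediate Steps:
V = 3216 (V = 6*(239 + 297) = 6*536 = 3216)
O(u) = 6393408 + 3216*u (O(u) = 3216*(u + 1988) = 3216*(1988 + u) = 6393408 + 3216*u)
(3538403 + O(-1454))*(1093258 - 179566) = (3538403 + (6393408 + 3216*(-1454)))*(1093258 - 179566) = (3538403 + (6393408 - 4676064))*913692 = (3538403 + 1717344)*913692 = 5255747*913692 = 4802133987924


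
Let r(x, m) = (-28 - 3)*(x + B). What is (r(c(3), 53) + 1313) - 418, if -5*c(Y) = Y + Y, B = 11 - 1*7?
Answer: 4041/5 ≈ 808.20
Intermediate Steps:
B = 4 (B = 11 - 7 = 4)
c(Y) = -2*Y/5 (c(Y) = -(Y + Y)/5 = -2*Y/5)
r(x, m) = -124 - 31*x (r(x, m) = (-28 - 3)*(x + 4) = -31*(4 + x) = -124 - 31*x)
(r(c(3), 53) + 1313) - 418 = ((-124 - (-62)*3/5) + 1313) - 418 = ((-124 - 31*(-6/5)) + 1313) - 418 = ((-124 + 186/5) + 1313) - 418 = (-434/5 + 1313) - 418 = 6131/5 - 418 = 4041/5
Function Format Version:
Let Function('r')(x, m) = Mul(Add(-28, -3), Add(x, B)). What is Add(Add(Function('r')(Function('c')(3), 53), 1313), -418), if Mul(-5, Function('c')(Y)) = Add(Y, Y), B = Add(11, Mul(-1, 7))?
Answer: Rational(4041, 5) ≈ 808.20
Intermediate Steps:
B = 4 (B = Add(11, -7) = 4)
Function('c')(Y) = Mul(Rational(-2, 5), Y) (Function('c')(Y) = Mul(Rational(-1, 5), Add(Y, Y)) = Mul(Rational(-1, 5), Mul(2, Y)) = Mul(Rational(-2, 5), Y))
Function('r')(x, m) = Add(-124, Mul(-31, x)) (Function('r')(x, m) = Mul(Add(-28, -3), Add(x, 4)) = Mul(-31, Add(4, x)) = Add(-124, Mul(-31, x)))
Add(Add(Function('r')(Function('c')(3), 53), 1313), -418) = Add(Add(Add(-124, Mul(-31, Mul(Rational(-2, 5), 3))), 1313), -418) = Add(Add(Add(-124, Mul(-31, Rational(-6, 5))), 1313), -418) = Add(Add(Add(-124, Rational(186, 5)), 1313), -418) = Add(Add(Rational(-434, 5), 1313), -418) = Add(Rational(6131, 5), -418) = Rational(4041, 5)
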